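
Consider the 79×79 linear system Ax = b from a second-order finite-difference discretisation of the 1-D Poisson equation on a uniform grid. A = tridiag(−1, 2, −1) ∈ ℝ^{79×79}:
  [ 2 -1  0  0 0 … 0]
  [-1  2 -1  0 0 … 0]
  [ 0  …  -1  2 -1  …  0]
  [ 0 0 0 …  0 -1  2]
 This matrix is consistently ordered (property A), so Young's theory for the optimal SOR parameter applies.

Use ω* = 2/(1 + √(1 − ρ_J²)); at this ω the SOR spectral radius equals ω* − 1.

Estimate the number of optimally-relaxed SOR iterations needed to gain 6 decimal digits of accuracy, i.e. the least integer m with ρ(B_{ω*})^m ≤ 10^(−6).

m = 176

½·tridiag(1,0,1) at n=79: λ_k = cos(kπ/80); max |λ| at k=1 ⇒ ρ_J = cos(π/80) ≈ 0.9992290.
√(1−ρ_J²) = |sin(π/80)| = 0.0392598
So ω* = 2/1.0392598 = 1.9244466 (Young).
ρ_SOR = ω* − 1 = 1.9244466 − 1 = 0.9244466.
m ≥ 6·ln10 / (−ln 0.9244466) = 175.859; smallest integer m = 176.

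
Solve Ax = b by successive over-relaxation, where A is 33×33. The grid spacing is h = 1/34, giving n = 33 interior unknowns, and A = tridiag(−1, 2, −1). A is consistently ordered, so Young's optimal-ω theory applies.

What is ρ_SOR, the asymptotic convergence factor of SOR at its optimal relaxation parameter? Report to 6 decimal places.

ρ_SOR = 0.831052

n=33: λ(B_J) = 1 − λ(A)/2 = cos(kπ/34); k=1 gives ρ_J = 0.995734.
root = sin(π/34) = 0.0922684  (since 1−cos² = sin²).
Then 2/(1+√(1−ρ_J²)) = 2/(1+0.0922684); ω* = 2/1.0922684 = 1.831052.
At ω = 1.831052 every |λ(B_ω)| = ω−1, so ρ_SOR = 0.831052.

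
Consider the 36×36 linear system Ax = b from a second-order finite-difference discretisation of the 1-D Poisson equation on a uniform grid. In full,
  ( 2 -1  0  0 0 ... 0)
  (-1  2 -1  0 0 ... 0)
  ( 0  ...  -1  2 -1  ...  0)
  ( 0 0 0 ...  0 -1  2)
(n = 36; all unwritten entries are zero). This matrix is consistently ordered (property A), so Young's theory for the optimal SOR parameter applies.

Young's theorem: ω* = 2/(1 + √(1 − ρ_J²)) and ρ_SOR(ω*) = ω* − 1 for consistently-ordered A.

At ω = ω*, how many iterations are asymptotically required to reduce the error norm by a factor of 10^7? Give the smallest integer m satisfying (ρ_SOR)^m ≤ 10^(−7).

½·tridiag(1,0,1) at n=36: λ_k = cos(kπ/37); max |λ| at k=1 ⇒ ρ_J = cos(π/37) ≈ 0.9963975.
root = sin(π/37) = 0.0848059  (since 1−cos² = sin²).
ω* = 2 / (1 + 0.0848059) = 2 / 1.0848059 ≈ 1.8436478.
At ω = 1.8436478 every |λ(B_ω)| = ω−1, so ρ_SOR = 0.8436478.
ρ_SOR^m ≤ 10^(−7) ⇔ m ≥ 7·ln10/(−ln 0.8436478) = 16.1181/0.17002 = 94.801; m = ⌈94.801⌉ = 95.

m = 95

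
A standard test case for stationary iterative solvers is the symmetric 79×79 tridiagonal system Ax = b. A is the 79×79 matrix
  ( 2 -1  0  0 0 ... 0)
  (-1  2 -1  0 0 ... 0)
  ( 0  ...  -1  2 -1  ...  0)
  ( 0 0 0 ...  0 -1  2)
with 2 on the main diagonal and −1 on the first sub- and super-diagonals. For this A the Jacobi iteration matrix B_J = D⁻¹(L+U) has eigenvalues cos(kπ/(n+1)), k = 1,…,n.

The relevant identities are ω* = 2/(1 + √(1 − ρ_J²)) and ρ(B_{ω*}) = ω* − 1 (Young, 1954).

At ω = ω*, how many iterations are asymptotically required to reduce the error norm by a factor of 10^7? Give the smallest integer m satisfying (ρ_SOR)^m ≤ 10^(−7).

ρ_J = max_k |cos(kπ/80)| = cos(π/80) = 0.9992290
√(1−ρ_J²) simplifies to sin(π/80) = 0.0392598.
Then 2/(1+√(1−ρ_J²)) = 2/(1+0.0392598); ω* = 2/1.0392598 = 1.9244466.
[ρ_SOR] ω* − 1 = 0.9244466.
ρ_SOR^m ≤ 10^(−7) ⇔ m ≥ 7·ln10/(−ln 0.9244466) = 16.1181/0.07856 = 205.169; m = ⌈205.169⌉ = 206.

m = 206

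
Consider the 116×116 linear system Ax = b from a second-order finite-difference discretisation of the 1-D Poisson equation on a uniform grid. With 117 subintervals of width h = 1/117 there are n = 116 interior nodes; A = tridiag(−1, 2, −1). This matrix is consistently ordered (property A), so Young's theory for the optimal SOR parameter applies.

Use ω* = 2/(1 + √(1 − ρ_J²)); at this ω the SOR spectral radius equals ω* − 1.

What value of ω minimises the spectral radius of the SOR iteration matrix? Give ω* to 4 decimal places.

ω* = 1.9477

½·tridiag(1,0,1) at n=116: λ_k = cos(kπ/117); max |λ| at k=1 ⇒ ρ_J = cos(π/117) ≈ 0.9996.
√(1 − cos²(π/117)) = sin(π/117) ≈ 0.02685.
Then 2/(1+√(1−ρ_J²)) = 2/(1+0.02685); ω* = 2/1.02685 = 1.9477.
ρ(B_{ω*}) = ω*−1 = 0.9477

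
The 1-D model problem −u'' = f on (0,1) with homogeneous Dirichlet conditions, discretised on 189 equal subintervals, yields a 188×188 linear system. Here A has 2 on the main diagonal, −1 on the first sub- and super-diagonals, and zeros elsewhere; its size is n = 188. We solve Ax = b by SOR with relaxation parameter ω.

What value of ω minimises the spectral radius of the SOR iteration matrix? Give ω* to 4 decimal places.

ρ_J = max_k |cos(kπ/189)| = cos(π/189) = 0.9999
√(1−ρ_J²) = |sin(π/189)| = 0.01662
Then 2/(1+√(1−ρ_J²)) = 2/(1+0.01662); ω* = 2/1.01662 = 1.9673.
ρ(B_{ω*}) = ω*−1 = 0.9673

ω* = 1.9673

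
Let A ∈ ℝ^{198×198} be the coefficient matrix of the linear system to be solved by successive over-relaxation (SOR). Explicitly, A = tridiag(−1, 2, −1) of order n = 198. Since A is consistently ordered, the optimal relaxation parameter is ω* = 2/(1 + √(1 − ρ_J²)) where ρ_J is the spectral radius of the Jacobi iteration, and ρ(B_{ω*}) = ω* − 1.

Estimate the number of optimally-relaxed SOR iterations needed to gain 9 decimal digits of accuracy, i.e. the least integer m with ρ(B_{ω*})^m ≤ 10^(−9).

m = 657

½·tridiag(1,0,1) at n=198: λ_k = cos(kπ/199); max |λ| at k=1 ⇒ ρ_J = cos(π/199) ≈ 0.9998754.
root = sin(π/199) = 0.0157862  (since 1−cos² = sin²).
ω* = 2/(1+0.0157862) = 1.9689183
ρ_SOR = ω* − 1 ≈ 0.9689183.
(0.9689183)^m ≤ 10^{−9}  ⇒  m·ln(0.9689183) ≤ −9·ln10  ⇒  m ≥ 656.320  ⇒  m = 657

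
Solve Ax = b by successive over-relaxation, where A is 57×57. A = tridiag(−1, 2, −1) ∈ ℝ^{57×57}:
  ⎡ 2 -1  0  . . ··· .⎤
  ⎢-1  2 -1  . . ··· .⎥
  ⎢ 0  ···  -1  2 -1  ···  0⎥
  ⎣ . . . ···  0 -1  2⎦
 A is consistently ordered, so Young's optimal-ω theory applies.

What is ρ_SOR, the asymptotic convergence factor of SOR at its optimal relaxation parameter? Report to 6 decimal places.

[ρ_J] n=57: ρ(B_J) = cos(π/(n+1)) = cos(π/58) = 0.998533.
1 − cos²(π/58) = sin²(π/58) ⇒ √(1−ρ_J²) = sin(π/58) = 0.0541389.
[ω*] 2 ÷ (1 + 0.0541389) = 2 ÷ 1.0541389 = 1.897283.
ρ_SOR = ω* − 1 = 1.897283 − 1 = 0.897283.

ρ_SOR = 0.897283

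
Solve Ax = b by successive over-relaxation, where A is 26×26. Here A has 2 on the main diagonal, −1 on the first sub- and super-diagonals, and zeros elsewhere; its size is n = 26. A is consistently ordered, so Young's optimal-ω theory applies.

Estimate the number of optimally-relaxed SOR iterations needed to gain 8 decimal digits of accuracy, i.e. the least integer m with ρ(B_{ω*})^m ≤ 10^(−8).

With n=26, ρ(Jacobi) = cos(π/27) = 0.9932384.
√(1−ρ_J²) = |sin(π/27)| = 0.1160929
ω* = 2/(1 + 0.1160929) = 2/1.1160929 = 1.7919655.
and ρ(B_{ω*}) = 1.7919655 − 1 = 0.7919655.
Need (0.7919655)^m ≤ 10^(−8): m ≥ 8·ln10/|ln 0.7919655| = 18.4207/0.233237 = 78.978 ⇒ m = 79.

m = 79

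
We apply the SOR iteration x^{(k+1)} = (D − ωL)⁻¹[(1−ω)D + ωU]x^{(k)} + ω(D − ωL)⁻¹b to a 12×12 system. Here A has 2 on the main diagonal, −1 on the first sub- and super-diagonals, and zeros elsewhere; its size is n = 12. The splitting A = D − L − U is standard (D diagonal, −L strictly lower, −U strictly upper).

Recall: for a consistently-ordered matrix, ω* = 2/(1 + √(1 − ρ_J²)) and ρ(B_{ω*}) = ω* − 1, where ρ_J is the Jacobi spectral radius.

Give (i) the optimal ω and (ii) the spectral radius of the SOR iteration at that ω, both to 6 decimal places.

ω* = 1.613794, ρ_SOR = 0.613794

½·tridiag(1,0,1) at n=12: λ_k = cos(kπ/13); max |λ| at k=1 ⇒ ρ_J = cos(π/13) ≈ 0.970942.
√(1−ρ_J²) simplifies to sin(π/13) = 0.2393157.
Then 2/(1+√(1−ρ_J²)) = 2/(1+0.2393157); ω* = 2/1.2393157 = 1.613794.
At ω = 1.613794 every |λ(B_ω)| = ω−1, so ρ_SOR = 0.613794.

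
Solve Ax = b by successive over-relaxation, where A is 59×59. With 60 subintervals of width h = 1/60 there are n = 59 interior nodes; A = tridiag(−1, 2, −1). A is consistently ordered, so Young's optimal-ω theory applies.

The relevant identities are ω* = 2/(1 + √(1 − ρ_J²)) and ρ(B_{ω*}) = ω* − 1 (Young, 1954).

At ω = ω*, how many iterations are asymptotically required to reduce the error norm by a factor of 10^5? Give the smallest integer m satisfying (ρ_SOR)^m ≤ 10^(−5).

m = 110

B_J for the 59×59 system has eigenvalues cos(kπ/60); ρ_J = cos(π/60) = 0.9986295.
√(1−ρ_J²) = |sin(π/60)| = 0.0523360
Young: ω* = 2/(1+√(1−ρ_J²)) = 2/(1+0.0523360) = 2/1.0523360 = 1.9005337.
and ρ(B_{ω*}) = 1.9005337 − 1 = 0.9005337.
For 5 digits: m = 5·ln10 / (−ln 0.9005337) = 11.5129/0.104768 = 109.889; round up → m = 110.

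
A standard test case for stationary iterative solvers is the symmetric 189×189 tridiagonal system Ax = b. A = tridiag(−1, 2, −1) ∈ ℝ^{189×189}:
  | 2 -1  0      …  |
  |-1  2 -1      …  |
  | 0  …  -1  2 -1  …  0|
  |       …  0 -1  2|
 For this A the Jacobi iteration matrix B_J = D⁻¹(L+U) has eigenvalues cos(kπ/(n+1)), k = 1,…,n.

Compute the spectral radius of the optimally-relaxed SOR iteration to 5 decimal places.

[ρ_J] n=189: ρ(B_J) = cos(π/(n+1)) = cos(π/190) = 0.99986.
√(1 − cos²(π/190)) = sin(π/190) ≈ 0.016534.
Then 2/(1+√(1−ρ_J²)) = 2/(1+0.016534); ω* = 2/1.016534 = 1.96747.
ρ_SOR = ω* − 1 ≈ 0.96747.

ρ_SOR = 0.96747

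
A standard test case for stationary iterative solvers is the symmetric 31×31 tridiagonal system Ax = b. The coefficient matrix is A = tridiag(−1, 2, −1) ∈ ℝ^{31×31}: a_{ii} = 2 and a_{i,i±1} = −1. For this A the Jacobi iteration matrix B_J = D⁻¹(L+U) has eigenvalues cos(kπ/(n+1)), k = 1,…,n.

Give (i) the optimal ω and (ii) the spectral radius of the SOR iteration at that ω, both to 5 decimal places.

ρ_J = max_k |cos(kπ/32)| = cos(π/32) = 0.99518
√(1−ρ_J²) = |sin(π/32)| = 0.098017
Then 2/(1+√(1−ρ_J²)) = 2/(1+0.098017); ω* = 2/1.098017 = 1.82147.
ρ(B_{ω*}) = ω*−1 = 0.82147

ω* = 1.82147, ρ_SOR = 0.82147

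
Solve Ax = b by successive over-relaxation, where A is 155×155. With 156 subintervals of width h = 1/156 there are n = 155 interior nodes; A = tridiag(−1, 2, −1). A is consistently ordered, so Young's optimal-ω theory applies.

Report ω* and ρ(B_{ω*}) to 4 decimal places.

ω* = 1.9605, ρ_SOR = 0.9605

With n=155, ρ(Jacobi) = cos(π/156) = 0.9998.
root = sin(π/156) = 0.02014  (since 1−cos² = sin²).
ω* = 2/(1 + 0.02014) = 2/1.02014 = 1.9605.
ρ(B_{ω*}) = ω*−1 = 0.9605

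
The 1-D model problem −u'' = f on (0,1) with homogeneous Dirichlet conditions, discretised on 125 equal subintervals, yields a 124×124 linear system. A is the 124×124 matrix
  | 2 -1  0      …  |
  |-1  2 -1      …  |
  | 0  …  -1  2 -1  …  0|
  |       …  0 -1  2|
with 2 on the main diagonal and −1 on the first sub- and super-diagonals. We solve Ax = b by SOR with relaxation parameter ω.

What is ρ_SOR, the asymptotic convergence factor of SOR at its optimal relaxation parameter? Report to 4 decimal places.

[ρ_J] n=124: ρ(B_J) = cos(π/(n+1)) = cos(π/125) = 0.9997.
√(1−ρ_J²) = |sin(π/125)| = 0.02513
ω* = 2/(1+0.02513) = 1.9510
ρ(B_{ω*}) = ω*−1 = 0.9510

ρ_SOR = 0.9510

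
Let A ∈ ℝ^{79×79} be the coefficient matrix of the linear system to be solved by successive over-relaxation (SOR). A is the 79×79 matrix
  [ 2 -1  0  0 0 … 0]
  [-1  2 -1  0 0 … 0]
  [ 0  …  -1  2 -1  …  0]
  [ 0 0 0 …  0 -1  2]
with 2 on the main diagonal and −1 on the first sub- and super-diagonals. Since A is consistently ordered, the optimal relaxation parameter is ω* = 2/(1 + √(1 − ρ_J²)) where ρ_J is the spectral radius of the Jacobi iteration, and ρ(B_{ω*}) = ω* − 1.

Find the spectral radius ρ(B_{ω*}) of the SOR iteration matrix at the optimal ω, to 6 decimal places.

ρ_SOR = 0.924447

[ρ_J] n=79: ρ(B_J) = cos(π/(n+1)) = cos(π/80) = 0.999229.
root = sin(π/80) = 0.0392598  (since 1−cos² = sin²).
So ω* = 2/1.0392598 = 1.924447 (Young).
and ρ(B_{ω*}) = 1.924447 − 1 = 0.924447.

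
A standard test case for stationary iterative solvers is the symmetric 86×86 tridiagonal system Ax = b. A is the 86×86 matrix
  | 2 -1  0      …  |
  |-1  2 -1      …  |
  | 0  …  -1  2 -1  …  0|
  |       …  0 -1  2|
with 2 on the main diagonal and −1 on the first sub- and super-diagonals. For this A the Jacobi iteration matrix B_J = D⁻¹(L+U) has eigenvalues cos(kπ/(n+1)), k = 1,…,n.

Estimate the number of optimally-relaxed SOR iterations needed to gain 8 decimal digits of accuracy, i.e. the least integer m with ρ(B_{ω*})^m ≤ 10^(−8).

m = 256

ρ_J = max_k |cos(kπ/87)| = cos(π/87) = 0.9993481
root = sin(π/87) = 0.0361024  (since 1−cos² = sin²).
Then 2/(1+√(1−ρ_J²)) = 2/(1+0.0361024); ω* = 2/1.0361024 = 1.9303111.
and ρ(B_{ω*}) = 1.9303111 − 1 = 0.9303111.
ρ_SOR^m ≤ 10^(−8) ⇔ m ≥ 8·ln10/(−ln 0.9303111) = 18.4207/0.0722362 = 255.006; m = ⌈255.006⌉ = 256.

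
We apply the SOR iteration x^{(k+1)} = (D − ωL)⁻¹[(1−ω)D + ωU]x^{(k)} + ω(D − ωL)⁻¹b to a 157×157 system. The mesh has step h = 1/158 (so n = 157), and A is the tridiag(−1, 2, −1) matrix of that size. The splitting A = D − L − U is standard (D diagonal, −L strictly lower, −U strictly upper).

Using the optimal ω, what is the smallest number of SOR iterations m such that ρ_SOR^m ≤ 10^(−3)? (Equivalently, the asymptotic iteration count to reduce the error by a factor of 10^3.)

m = 174

spectrum of D⁻¹(L+U) = {cos(kπ/158) : 1≤k≤157}; ρ_J = cos(π/158) = 0.9998023.
√(1 − cos²(π/158)) = sin(π/158) ≈ 0.0198822.
So ω* = 2/1.0198822 = 1.9610108 (Young).
ρ_SOR = ω* − 1 ≈ 0.9610108.
m ≥ 3·ln10 / (−ln 0.9610108) = 173.694; smallest integer m = 174.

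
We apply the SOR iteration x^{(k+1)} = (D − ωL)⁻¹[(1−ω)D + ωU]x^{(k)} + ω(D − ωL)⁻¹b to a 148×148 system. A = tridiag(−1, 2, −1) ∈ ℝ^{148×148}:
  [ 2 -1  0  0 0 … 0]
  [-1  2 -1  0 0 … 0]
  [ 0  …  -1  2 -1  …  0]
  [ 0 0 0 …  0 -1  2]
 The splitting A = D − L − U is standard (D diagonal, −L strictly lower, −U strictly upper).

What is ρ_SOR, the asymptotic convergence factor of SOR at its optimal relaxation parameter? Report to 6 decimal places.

½·tridiag(1,0,1) at n=148: λ_k = cos(kπ/149); max |λ| at k=1 ⇒ ρ_J = cos(π/149) ≈ 0.999778.
√(1−ρ_J²) = |sin(π/149)| = 0.0210830
ω* = 2 / (1 + 0.0210830) = 2 / 1.0210830 ≈ 1.958705.
Hence ρ(B_{ω*}) = 1.958705 − 1 = 0.958705.

ρ_SOR = 0.958705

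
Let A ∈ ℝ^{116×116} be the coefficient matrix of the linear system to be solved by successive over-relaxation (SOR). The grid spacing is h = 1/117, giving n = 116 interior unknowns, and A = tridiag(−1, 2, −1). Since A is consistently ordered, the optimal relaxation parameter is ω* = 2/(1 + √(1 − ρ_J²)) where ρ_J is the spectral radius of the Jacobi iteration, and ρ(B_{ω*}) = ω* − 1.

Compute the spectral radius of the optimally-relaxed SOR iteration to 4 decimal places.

spectrum of D⁻¹(L+U) = {cos(kπ/117) : 1≤k≤116}; ρ_J = cos(π/117) = 0.9996.
√(1−ρ_J²) = |sin(π/117)| = 0.02685
Young: ω* = 2/(1+√(1−ρ_J²)) = 2/(1+0.02685) = 2/1.02685 = 1.9477.
ρ_SOR = ω* − 1 ≈ 0.9477.

ρ_SOR = 0.9477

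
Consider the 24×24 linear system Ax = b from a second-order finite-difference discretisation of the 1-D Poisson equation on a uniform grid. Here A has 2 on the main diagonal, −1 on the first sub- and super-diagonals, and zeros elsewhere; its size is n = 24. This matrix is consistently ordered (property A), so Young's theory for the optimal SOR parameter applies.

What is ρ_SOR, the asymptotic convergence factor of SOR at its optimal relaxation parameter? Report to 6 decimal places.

With n=24, ρ(Jacobi) = cos(π/25) = 0.992115.
1 − cos²(π/25) = sin²(π/25) ⇒ √(1−ρ_J²) = sin(π/25) = 0.1253332.
ω* = 2/(1 + 0.1253332) = 2/1.1253332 = 1.777251.
At ω = 1.777251 every |λ(B_ω)| = ω−1, so ρ_SOR = 0.777251.

ρ_SOR = 0.777251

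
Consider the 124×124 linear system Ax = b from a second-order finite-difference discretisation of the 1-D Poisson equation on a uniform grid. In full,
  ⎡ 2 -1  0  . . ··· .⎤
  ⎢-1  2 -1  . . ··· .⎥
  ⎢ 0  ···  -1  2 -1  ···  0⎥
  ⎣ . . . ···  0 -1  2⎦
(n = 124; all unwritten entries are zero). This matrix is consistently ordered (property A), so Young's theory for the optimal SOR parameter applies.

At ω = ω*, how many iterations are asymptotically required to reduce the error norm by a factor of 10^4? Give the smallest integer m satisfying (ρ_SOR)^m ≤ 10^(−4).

½·tridiag(1,0,1) at n=124: λ_k = cos(kπ/125); max |λ| at k=1 ⇒ ρ_J = cos(π/125) ≈ 0.9996842.
√(1−ρ_J²) = |sin(π/125)| = 0.0251301
ω* = 2/(1+0.0251301) = 1.9509719
ρ_SOR = ω* − 1 ≈ 0.9509719.
ρ_SOR^m ≤ 10^(−4) ⇔ m ≥ 4·ln10/(−ln 0.9509719) = 9.21034/0.0502708 = 183.215; m = ⌈183.215⌉ = 184.

m = 184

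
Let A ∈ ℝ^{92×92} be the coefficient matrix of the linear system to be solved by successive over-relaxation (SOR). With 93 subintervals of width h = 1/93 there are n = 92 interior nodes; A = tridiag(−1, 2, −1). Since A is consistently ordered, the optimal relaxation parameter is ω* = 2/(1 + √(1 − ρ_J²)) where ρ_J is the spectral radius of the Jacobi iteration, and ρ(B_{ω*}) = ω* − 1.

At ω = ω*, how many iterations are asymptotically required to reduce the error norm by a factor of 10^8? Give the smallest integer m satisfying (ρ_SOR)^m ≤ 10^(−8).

m = 273

[ρ_J] n=92: ρ(B_J) = cos(π/(n+1)) = cos(π/93) = 0.9994295.
√(1 − cos²(π/93)) = sin(π/93) ≈ 0.0337741.
Then 2/(1+√(1−ρ_J²)) = 2/(1+0.0337741); ω* = 2/1.0337741 = 1.9346586.
ρ_SOR = ω* − 1 = 1.9346586 − 1 = 0.9346586.
For 8 digits: m = 8·ln10 / (−ln 0.9346586) = 18.4207/0.067574 = 272.600; round up → m = 273.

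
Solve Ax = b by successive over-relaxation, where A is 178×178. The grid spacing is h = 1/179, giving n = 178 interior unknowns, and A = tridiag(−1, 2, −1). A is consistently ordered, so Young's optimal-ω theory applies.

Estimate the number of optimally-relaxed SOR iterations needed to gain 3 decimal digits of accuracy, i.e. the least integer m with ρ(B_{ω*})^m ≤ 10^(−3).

m = 197

n=178: λ(B_J) = 1 − λ(A)/2 = cos(kπ/179); k=1 gives ρ_J = 0.9998460.
√(1−ρ_J²) simplifies to sin(π/179) = 0.0175499.
Young: ω* = 2/(1+√(1−ρ_J²)) = 2/(1+0.0175499) = 2/1.0175499 = 1.9655056.
ρ(B_{ω*}) = ω*−1 = 0.9655056
3·ln10 = 6.90776; −ln(0.9655056) = 0.0351034; m = ⌈6.90776/0.0351034⌉ = ⌈196.783⌉ = 197.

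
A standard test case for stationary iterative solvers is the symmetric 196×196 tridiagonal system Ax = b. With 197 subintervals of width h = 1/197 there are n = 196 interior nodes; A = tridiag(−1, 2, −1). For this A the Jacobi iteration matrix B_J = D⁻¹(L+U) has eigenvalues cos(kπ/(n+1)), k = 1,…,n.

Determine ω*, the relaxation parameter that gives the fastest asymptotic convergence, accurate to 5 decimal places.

ω* = 1.96861

ρ_J = max_k |cos(kπ/197)| = cos(π/197) = 0.99987
√(1 − cos²(π/197)) = sin(π/197) ≈ 0.015946.
So ω* = 2/1.015946 = 1.96861 (Young).
ρ(B_{ω*}) = ω*−1 = 0.96861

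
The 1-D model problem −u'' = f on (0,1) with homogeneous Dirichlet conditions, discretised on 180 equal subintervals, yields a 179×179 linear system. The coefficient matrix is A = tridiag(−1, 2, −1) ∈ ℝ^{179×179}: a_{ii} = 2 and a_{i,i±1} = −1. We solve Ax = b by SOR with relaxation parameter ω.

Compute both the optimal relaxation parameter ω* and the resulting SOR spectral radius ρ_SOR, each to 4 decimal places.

ω* = 1.9657, ρ_SOR = 0.9657

n=179: λ(B_J) = 1 − λ(A)/2 = cos(kπ/180); k=1 gives ρ_J = 0.9998.
√(1 − cos²(π/180)) = sin(π/180) ≈ 0.01745.
So ω* = 2/1.01745 = 1.9657 (Young).
ρ_SOR = ω* − 1 ≈ 0.9657.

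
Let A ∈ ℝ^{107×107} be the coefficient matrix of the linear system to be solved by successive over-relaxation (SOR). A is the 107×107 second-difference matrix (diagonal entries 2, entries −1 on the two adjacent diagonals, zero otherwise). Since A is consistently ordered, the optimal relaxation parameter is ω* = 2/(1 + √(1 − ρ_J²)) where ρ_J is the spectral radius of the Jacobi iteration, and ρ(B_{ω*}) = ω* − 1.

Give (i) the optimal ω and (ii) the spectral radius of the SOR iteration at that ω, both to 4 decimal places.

½·tridiag(1,0,1) at n=107: λ_k = cos(kπ/108); max |λ| at k=1 ⇒ ρ_J = cos(π/108) ≈ 0.9996.
1 − cos²(π/108) = sin²(π/108) ⇒ √(1−ρ_J²) = sin(π/108) = 0.02908.
Young: ω* = 2/(1+√(1−ρ_J²)) = 2/(1+0.02908) = 2/1.02908 = 1.9435.
and ρ(B_{ω*}) = 1.9435 − 1 = 0.9435.

ω* = 1.9435, ρ_SOR = 0.9435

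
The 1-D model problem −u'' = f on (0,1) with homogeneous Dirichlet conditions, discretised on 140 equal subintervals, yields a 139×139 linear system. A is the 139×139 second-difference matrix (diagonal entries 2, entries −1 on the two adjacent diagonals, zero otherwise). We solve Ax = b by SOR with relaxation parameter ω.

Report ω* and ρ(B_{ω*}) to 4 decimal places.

ω* = 1.9561, ρ_SOR = 0.9561

spectrum of D⁻¹(L+U) = {cos(kπ/140) : 1≤k≤139}; ρ_J = cos(π/140) = 0.9997.
√(1−ρ_J²) simplifies to sin(π/140) = 0.02244.
[ω*] 2 ÷ (1 + 0.02244) = 2 ÷ 1.02244 = 1.9561.
ρ_SOR = ω* − 1 ≈ 0.9561.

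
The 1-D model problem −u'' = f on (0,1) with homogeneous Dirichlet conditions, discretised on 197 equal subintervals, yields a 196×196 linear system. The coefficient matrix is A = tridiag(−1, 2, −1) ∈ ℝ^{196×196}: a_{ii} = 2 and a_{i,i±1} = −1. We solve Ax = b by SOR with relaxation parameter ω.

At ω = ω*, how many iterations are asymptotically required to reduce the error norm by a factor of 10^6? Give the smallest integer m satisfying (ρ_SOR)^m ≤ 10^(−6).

m = 434

[ρ_J] n=196: ρ(B_J) = cos(π/(n+1)) = cos(π/197) = 0.9998728.
root = sin(π/197) = 0.0159465  (since 1−cos² = sin²).
ω* = 2 / (1 + 0.0159465) = 2 / 1.0159465 ≈ 1.9686076.
ρ(B_{ω*}) = ω*−1 = 0.9686076
Need (0.9686076)^m ≤ 10^(−6): m ≥ 6·ln10/|ln 0.9686076| = 13.8155/0.0318957 = 433.146 ⇒ m = 434.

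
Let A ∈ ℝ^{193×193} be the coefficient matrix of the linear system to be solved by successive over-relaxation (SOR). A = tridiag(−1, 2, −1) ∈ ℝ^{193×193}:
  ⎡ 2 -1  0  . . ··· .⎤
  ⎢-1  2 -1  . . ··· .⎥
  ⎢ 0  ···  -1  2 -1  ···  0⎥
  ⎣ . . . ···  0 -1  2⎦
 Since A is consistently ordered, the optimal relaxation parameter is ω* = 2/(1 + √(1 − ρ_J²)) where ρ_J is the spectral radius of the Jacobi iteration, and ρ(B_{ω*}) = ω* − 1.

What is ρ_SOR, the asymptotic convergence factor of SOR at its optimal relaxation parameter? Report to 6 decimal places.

[ρ_J] n=193: ρ(B_J) = cos(π/(n+1)) = cos(π/194) = 0.999869.
√(1−ρ_J²) simplifies to sin(π/194) = 0.0161931.
So ω* = 2/1.0161931 = 1.968130 (Young).
ρ_SOR = ω* − 1 ≈ 0.968130.

ρ_SOR = 0.968130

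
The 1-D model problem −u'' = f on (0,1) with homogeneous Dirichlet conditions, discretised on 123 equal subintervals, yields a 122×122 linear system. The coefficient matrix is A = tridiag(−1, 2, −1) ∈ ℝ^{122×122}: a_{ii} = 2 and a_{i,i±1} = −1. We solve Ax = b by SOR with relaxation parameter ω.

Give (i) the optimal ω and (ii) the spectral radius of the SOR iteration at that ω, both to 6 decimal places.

n=122: λ(B_J) = 1 − λ(A)/2 = cos(kπ/123); k=1 gives ρ_J = 0.999674.
1 − cos²(π/123) = sin²(π/123) ⇒ √(1−ρ_J²) = sin(π/123) = 0.0255386.
Then 2/(1+√(1−ρ_J²)) = 2/(1+0.0255386); ω* = 2/1.0255386 = 1.950195.
[ρ_SOR] ω* − 1 = 0.950195.

ω* = 1.950195, ρ_SOR = 0.950195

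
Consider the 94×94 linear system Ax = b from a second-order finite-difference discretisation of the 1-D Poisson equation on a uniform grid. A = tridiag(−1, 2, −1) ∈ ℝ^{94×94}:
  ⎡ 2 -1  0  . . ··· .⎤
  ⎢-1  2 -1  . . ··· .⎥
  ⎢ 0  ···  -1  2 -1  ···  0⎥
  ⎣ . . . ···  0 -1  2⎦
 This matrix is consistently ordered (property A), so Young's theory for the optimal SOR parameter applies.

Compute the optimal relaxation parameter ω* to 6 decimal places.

n=94: λ(B_J) = 1 − λ(A)/2 = cos(kπ/95); k=1 gives ρ_J = 0.999453.
√(1−ρ_J²) simplifies to sin(π/95) = 0.0330634.
[ω*] 2 ÷ (1 + 0.0330634) = 2 ÷ 1.0330634 = 1.935990.
Hence ρ(B_{ω*}) = 1.935990 − 1 = 0.935990.

ω* = 1.935990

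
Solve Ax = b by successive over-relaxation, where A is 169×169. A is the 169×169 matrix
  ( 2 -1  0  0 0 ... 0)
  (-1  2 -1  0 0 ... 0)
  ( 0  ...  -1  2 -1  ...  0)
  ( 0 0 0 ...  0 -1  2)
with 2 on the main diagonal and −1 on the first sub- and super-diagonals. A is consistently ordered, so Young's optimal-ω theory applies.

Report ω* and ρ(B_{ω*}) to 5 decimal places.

n=169: λ(B_J) = 1 − λ(A)/2 = cos(kπ/170); k=1 gives ρ_J = 0.99983.
√(1−ρ_J²) = |sin(π/170)| = 0.018479
ω* = 2 / (1 + 0.018479) = 2 / 1.018479 ≈ 1.96371.
ρ_SOR = ω* − 1 = 1.96371 − 1 = 0.96371.

ω* = 1.96371, ρ_SOR = 0.96371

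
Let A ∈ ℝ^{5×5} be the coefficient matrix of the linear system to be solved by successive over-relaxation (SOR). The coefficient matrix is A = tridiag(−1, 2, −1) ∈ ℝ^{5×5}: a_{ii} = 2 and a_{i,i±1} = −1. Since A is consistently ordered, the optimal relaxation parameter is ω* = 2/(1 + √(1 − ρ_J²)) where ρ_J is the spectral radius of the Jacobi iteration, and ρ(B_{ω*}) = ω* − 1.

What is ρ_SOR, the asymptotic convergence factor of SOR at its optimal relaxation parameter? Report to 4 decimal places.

ρ_SOR = 0.3333

[ρ_J] n=5: ρ(B_J) = cos(π/(n+1)) = cos(π/6) = 0.8660.
root = sin(π/6) = 0.50000  (since 1−cos² = sin²).
[ω*] 2 ÷ (1 + 0.50000) = 2 ÷ 1.50000 = 1.3333.
[ρ_SOR] ω* − 1 = 0.3333.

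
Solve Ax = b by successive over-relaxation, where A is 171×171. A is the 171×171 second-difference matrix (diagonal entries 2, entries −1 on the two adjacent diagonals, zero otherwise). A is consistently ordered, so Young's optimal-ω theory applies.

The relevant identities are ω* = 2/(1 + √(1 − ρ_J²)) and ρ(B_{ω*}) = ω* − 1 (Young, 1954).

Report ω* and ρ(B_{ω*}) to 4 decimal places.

ω* = 1.9641, ρ_SOR = 0.9641

n=171: λ(B_J) = 1 − λ(A)/2 = cos(kπ/172); k=1 gives ρ_J = 0.9998.
1 − cos²(π/172) = sin²(π/172) ⇒ √(1−ρ_J²) = sin(π/172) = 0.01826.
[ω*] 2 ÷ (1 + 0.01826) = 2 ÷ 1.01826 = 1.9641.
ρ(B_{ω*}) = ω*−1 = 0.9641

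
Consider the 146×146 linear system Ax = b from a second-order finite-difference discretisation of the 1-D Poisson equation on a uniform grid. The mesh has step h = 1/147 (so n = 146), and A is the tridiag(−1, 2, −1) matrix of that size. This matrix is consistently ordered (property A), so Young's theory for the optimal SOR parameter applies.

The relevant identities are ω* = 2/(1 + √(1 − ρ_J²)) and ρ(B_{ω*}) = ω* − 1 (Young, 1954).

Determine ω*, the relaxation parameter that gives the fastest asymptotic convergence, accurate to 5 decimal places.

spectrum of D⁻¹(L+U) = {cos(kπ/147) : 1≤k≤146}; ρ_J = cos(π/147) = 0.99977.
√(1−ρ_J²) = |sin(π/147)| = 0.021370
ω* = 2 / (1 + 0.021370) = 2 / 1.021370 ≈ 1.95815.
and ρ(B_{ω*}) = 1.95815 − 1 = 0.95815.

ω* = 1.95815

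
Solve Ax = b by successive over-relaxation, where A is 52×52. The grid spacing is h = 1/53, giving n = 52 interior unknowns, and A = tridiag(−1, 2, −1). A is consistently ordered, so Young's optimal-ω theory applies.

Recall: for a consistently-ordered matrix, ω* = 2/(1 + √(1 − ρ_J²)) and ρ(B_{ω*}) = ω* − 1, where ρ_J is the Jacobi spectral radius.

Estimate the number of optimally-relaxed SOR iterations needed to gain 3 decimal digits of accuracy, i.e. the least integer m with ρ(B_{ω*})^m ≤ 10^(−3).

m = 59

n=52: λ(B_J) = 1 − λ(A)/2 = cos(kπ/53); k=1 gives ρ_J = 0.9982437.
1 − cos²(π/53) = sin²(π/53) ⇒ √(1−ρ_J²) = sin(π/53) = 0.0592406.
ω* = 2 / (1 + 0.0592406) = 2 / 1.0592406 ≈ 1.8881451.
At ω = 1.8881451 every |λ(B_ω)| = ω−1, so ρ_SOR = 0.8881451.
For 3 digits: m = 3·ln10 / (−ln 0.8881451) = 6.90776/0.11862 = 58.234; round up → m = 59.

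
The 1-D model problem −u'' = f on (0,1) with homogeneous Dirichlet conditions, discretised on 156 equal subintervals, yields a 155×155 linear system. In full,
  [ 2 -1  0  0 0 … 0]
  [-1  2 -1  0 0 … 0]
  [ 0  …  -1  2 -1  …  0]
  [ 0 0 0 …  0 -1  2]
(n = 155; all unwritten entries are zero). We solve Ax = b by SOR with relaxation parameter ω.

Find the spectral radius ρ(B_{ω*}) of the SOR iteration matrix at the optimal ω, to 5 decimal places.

n=155: λ(B_J) = 1 − λ(A)/2 = cos(kπ/156); k=1 gives ρ_J = 0.99980.
root = sin(π/156) = 0.020137  (since 1−cos² = sin²).
ω* = 2/(1 + 0.020137) = 2/1.020137 = 1.96052.
[ρ_SOR] ω* − 1 = 0.96052.

ρ_SOR = 0.96052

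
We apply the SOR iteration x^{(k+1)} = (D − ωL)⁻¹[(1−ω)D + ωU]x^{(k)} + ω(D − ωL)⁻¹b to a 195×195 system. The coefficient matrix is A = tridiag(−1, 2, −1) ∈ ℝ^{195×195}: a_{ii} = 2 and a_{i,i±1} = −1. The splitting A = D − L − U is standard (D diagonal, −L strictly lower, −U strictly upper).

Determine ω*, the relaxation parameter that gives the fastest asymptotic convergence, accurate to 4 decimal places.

spectrum of D⁻¹(L+U) = {cos(kπ/196) : 1≤k≤195}; ρ_J = cos(π/196) = 0.9999.
√(1−ρ_J²) simplifies to sin(π/196) = 0.01603.
ω* = 2/(1+0.01603) = 1.9684
ρ_SOR = ω* − 1 = 1.9684 − 1 = 0.9684.

ω* = 1.9684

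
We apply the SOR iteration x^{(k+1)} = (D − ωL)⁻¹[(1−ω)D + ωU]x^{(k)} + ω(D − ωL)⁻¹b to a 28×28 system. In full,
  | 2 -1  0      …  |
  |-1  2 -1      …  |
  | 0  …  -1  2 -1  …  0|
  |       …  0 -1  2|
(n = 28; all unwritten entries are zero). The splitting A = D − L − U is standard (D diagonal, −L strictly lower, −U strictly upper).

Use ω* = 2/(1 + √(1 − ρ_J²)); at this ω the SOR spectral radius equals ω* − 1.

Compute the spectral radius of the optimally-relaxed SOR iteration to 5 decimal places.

[ρ_J] n=28: ρ(B_J) = cos(π/(n+1)) = cos(π/29) = 0.99414.
root = sin(π/29) = 0.108119  (since 1−cos² = sin²).
Young: ω* = 2/(1+√(1−ρ_J²)) = 2/(1+0.108119) = 2/1.108119 = 1.80486.
ρ_SOR = ω* − 1 ≈ 0.80486.

ρ_SOR = 0.80486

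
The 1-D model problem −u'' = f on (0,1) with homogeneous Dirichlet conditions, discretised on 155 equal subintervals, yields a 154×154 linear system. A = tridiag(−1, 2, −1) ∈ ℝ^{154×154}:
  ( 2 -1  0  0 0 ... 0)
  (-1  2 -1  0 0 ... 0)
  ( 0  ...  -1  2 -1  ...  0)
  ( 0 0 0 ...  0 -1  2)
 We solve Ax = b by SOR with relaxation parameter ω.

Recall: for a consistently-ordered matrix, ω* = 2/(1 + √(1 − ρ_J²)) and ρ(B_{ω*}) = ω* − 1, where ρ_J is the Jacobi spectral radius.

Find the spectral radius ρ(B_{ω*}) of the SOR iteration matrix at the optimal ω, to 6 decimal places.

ρ_SOR = 0.960271

spectrum of D⁻¹(L+U) = {cos(kπ/155) : 1≤k≤154}; ρ_J = cos(π/155) = 0.999795.
√(1−ρ_J²) = |sin(π/155)| = 0.0202670
Young: ω* = 2/(1+√(1−ρ_J²)) = 2/(1+0.0202670) = 2/1.0202670 = 1.960271.
Hence ρ(B_{ω*}) = 1.960271 − 1 = 0.960271.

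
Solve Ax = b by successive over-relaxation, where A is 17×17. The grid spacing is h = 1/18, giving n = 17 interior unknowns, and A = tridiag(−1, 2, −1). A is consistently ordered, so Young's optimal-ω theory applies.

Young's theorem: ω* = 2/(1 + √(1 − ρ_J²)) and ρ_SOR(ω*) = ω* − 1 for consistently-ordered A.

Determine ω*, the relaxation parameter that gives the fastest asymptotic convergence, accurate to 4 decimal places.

spectrum of D⁻¹(L+U) = {cos(kπ/18) : 1≤k≤17}; ρ_J = cos(π/18) = 0.9848.
root = sin(π/18) = 0.17365  (since 1−cos² = sin²).
Then 2/(1+√(1−ρ_J²)) = 2/(1+0.17365); ω* = 2/1.17365 = 1.7041.
ρ(B_{ω*}) = ω*−1 = 0.7041

ω* = 1.7041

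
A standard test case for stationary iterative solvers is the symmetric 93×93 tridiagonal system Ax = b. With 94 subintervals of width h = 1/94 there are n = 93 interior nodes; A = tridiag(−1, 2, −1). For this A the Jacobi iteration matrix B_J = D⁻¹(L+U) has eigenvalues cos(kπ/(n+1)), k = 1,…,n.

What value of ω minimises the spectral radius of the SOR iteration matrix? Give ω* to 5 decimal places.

ω* = 1.93533

½·tridiag(1,0,1) at n=93: λ_k = cos(kπ/94); max |λ| at k=1 ⇒ ρ_J = cos(π/94) ≈ 0.99944.
√(1 − cos²(π/94)) = sin(π/94) ≈ 0.033415.
ω* = 2 / (1 + 0.033415) = 2 / 1.033415 ≈ 1.93533.
ρ_SOR = ω* − 1 = 1.93533 − 1 = 0.93533.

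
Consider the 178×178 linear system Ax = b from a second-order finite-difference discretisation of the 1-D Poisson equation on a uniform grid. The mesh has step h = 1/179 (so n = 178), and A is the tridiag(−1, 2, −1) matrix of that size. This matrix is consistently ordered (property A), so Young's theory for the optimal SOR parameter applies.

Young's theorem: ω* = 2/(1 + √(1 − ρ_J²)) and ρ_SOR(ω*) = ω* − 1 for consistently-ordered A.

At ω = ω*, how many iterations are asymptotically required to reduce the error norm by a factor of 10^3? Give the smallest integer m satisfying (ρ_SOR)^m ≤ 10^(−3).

spectrum of D⁻¹(L+U) = {cos(kπ/179) : 1≤k≤178}; ρ_J = cos(π/179) = 0.9998460.
1 − cos²(π/179) = sin²(π/179) ⇒ √(1−ρ_J²) = sin(π/179) = 0.0175499.
So ω* = 2/1.0175499 = 1.9655056 (Young).
ρ_SOR = ω* − 1 ≈ 0.9655056.
For 3 digits: m = 3·ln10 / (−ln 0.9655056) = 6.90776/0.0351034 = 196.783; round up → m = 197.

m = 197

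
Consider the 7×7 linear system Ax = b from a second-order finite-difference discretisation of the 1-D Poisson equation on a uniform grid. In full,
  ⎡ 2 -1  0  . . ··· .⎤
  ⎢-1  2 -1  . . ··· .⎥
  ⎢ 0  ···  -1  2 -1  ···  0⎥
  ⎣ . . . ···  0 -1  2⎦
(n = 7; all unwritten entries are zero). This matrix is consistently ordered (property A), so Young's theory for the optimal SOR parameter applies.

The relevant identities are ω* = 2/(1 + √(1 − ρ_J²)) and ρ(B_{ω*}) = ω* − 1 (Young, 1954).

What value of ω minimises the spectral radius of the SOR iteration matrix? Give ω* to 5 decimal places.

ω* = 1.44646

With n=7, ρ(Jacobi) = cos(π/8) = 0.92388.
1 − cos²(π/8) = sin²(π/8) ⇒ √(1−ρ_J²) = sin(π/8) = 0.382683.
So ω* = 2/1.382683 = 1.44646 (Young).
At ω = 1.44646 every |λ(B_ω)| = ω−1, so ρ_SOR = 0.44646.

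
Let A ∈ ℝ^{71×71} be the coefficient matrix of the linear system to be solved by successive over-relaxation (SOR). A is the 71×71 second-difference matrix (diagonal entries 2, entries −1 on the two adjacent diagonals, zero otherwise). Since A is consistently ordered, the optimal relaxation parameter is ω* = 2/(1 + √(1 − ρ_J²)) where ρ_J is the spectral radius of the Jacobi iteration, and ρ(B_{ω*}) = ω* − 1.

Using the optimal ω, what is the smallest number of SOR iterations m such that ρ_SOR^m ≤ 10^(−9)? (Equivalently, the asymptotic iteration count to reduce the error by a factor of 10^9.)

m = 238

With n=71, ρ(Jacobi) = cos(π/72) = 0.9990482.
√(1 − cos²(π/72)) = sin(π/72) ≈ 0.0436194.
ω* = 2/(1 + 0.0436194) = 2/1.0436194 = 1.9164075.
ρ(B_{ω*}) = ω*−1 = 0.9164075
ρ_SOR^m ≤ 10^(−9) ⇔ m ≥ 9·ln10/(−ln 0.9164075) = 20.7233/0.0872941 = 237.396; m = ⌈237.396⌉ = 238.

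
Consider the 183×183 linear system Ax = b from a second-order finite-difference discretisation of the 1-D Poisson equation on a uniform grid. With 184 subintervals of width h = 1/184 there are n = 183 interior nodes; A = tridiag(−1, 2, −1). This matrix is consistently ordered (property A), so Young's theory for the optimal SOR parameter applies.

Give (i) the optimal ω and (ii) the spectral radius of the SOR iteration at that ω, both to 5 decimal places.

½·tridiag(1,0,1) at n=183: λ_k = cos(kπ/184); max |λ| at k=1 ⇒ ρ_J = cos(π/184) ≈ 0.99985.
√(1−ρ_J²) = |sin(π/184)| = 0.017073
[ω*] 2 ÷ (1 + 0.017073) = 2 ÷ 1.017073 = 1.96643.
ρ(B_{ω*}) = ω*−1 = 0.96643

ω* = 1.96643, ρ_SOR = 0.96643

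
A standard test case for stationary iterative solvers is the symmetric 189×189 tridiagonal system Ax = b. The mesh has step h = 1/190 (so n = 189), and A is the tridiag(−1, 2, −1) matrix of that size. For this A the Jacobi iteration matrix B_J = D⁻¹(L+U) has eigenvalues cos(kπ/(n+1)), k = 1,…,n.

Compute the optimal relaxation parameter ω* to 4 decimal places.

ω* = 1.9675

½·tridiag(1,0,1) at n=189: λ_k = cos(kπ/190); max |λ| at k=1 ⇒ ρ_J = cos(π/190) ≈ 0.9999.
√(1−ρ_J²) simplifies to sin(π/190) = 0.01653.
[ω*] 2 ÷ (1 + 0.01653) = 2 ÷ 1.01653 = 1.9675.
[ρ_SOR] ω* − 1 = 0.9675.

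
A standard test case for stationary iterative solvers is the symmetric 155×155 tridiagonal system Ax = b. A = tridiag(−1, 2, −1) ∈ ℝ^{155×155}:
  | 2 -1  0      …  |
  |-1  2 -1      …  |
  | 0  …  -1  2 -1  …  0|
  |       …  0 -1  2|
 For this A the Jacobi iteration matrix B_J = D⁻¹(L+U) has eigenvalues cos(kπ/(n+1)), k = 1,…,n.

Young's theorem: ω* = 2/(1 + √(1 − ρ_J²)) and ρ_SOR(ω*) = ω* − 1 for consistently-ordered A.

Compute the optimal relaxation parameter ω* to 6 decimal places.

spectrum of D⁻¹(L+U) = {cos(kπ/156) : 1≤k≤155}; ρ_J = cos(π/156) = 0.999797.
√(1−ρ_J²) = |sin(π/156)| = 0.0201371
[ω*] 2 ÷ (1 + 0.0201371) = 2 ÷ 1.0201371 = 1.960521.
ρ_SOR = ω* − 1 = 1.960521 − 1 = 0.960521.

ω* = 1.960521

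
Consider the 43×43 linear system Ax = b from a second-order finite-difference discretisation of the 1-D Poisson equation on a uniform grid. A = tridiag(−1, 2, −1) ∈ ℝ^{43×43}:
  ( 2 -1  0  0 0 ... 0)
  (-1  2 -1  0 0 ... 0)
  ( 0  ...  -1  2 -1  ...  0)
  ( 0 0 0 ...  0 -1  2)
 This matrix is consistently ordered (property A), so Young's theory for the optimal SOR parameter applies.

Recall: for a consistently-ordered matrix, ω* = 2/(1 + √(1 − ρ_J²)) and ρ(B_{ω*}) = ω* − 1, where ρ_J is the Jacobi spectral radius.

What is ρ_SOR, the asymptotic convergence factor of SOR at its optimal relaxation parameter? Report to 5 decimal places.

[ρ_J] n=43: ρ(B_J) = cos(π/(n+1)) = cos(π/44) = 0.99745.
√(1−ρ_J²) simplifies to sin(π/44) = 0.071339.
ω* = 2/(1+0.071339) = 1.86682
[ρ_SOR] ω* − 1 = 0.86682.

ρ_SOR = 0.86682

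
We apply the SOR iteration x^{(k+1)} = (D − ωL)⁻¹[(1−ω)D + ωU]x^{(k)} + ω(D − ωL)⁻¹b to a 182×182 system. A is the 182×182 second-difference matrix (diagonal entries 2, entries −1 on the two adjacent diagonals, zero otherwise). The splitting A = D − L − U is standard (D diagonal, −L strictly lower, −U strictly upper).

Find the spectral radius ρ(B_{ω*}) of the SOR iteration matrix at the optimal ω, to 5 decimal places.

n=182: λ(B_J) = 1 − λ(A)/2 = cos(kπ/183); k=1 gives ρ_J = 0.99985.
root = sin(π/183) = 0.017166  (since 1−cos² = sin²).
Young: ω* = 2/(1+√(1−ρ_J²)) = 2/(1+0.017166) = 2/1.017166 = 1.96625.
and ρ(B_{ω*}) = 1.96625 − 1 = 0.96625.

ρ_SOR = 0.96625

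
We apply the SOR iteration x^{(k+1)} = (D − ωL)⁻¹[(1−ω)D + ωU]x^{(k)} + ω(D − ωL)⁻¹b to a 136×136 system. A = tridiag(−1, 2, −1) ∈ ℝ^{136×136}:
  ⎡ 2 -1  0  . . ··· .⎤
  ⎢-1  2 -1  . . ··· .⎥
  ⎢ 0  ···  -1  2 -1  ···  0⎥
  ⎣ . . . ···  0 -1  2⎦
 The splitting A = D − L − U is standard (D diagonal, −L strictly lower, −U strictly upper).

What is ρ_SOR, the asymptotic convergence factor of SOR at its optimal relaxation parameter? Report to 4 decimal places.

With n=136, ρ(Jacobi) = cos(π/137) = 0.9997.
√(1−ρ_J²) = |sin(π/137)| = 0.02293
ω* = 2 / (1 + 0.02293) = 2 / 1.02293 ≈ 1.9552.
At ω = 1.9552 every |λ(B_ω)| = ω−1, so ρ_SOR = 0.9552.

ρ_SOR = 0.9552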